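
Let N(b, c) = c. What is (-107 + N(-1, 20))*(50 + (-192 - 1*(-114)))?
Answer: 2436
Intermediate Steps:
(-107 + N(-1, 20))*(50 + (-192 - 1*(-114))) = (-107 + 20)*(50 + (-192 - 1*(-114))) = -87*(50 + (-192 + 114)) = -87*(50 - 78) = -87*(-28) = 2436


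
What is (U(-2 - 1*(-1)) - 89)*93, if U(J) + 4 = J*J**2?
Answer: -8742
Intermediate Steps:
U(J) = -4 + J**3 (U(J) = -4 + J*J**2 = -4 + J**3)
(U(-2 - 1*(-1)) - 89)*93 = ((-4 + (-2 - 1*(-1))**3) - 89)*93 = ((-4 + (-2 + 1)**3) - 89)*93 = ((-4 + (-1)**3) - 89)*93 = ((-4 - 1) - 89)*93 = (-5 - 89)*93 = -94*93 = -8742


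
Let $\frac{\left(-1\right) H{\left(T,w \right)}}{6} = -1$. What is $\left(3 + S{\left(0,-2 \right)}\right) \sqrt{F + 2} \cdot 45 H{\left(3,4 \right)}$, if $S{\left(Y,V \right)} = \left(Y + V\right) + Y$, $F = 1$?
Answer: $270 \sqrt{3} \approx 467.65$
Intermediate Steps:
$H{\left(T,w \right)} = 6$ ($H{\left(T,w \right)} = \left(-6\right) \left(-1\right) = 6$)
$S{\left(Y,V \right)} = V + 2 Y$ ($S{\left(Y,V \right)} = \left(V + Y\right) + Y = V + 2 Y$)
$\left(3 + S{\left(0,-2 \right)}\right) \sqrt{F + 2} \cdot 45 H{\left(3,4 \right)} = \left(3 + \left(-2 + 2 \cdot 0\right)\right) \sqrt{1 + 2} \cdot 45 \cdot 6 = \left(3 + \left(-2 + 0\right)\right) \sqrt{3} \cdot 45 \cdot 6 = \left(3 - 2\right) \sqrt{3} \cdot 45 \cdot 6 = 1 \sqrt{3} \cdot 45 \cdot 6 = \sqrt{3} \cdot 45 \cdot 6 = 45 \sqrt{3} \cdot 6 = 270 \sqrt{3}$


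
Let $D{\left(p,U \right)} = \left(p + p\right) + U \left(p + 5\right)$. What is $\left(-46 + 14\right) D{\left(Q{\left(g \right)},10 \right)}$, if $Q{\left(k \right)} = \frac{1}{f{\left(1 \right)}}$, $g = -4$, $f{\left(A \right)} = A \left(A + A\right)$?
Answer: $-1792$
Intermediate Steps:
$f{\left(A \right)} = 2 A^{2}$ ($f{\left(A \right)} = A 2 A = 2 A^{2}$)
$Q{\left(k \right)} = \frac{1}{2}$ ($Q{\left(k \right)} = \frac{1}{2 \cdot 1^{2}} = \frac{1}{2 \cdot 1} = \frac{1}{2}$)
$D{\left(p,U \right)} = 2 p + U \left(5 + p\right)$
$\left(-46 + 14\right) D{\left(Q{\left(g \right)},10 \right)} = \left(-46 + 14\right) \left(2 \cdot \frac{1}{2} + 5 \cdot 10 + 10 \cdot \frac{1}{2}\right) = - 32 \left(1 + 50 + 5\right) = \left(-32\right) 56 = -1792$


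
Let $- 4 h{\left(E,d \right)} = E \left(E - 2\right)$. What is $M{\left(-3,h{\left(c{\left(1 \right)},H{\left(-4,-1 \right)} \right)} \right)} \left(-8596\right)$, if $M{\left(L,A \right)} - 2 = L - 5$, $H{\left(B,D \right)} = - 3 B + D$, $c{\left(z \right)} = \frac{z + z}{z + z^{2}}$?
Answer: $51576$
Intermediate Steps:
$c{\left(z \right)} = \frac{2 z}{z + z^{2}}$
$H{\left(B,D \right)} = D - 3 B$
$h{\left(E,d \right)} = - \frac{E \left(-2 + E\right)}{4}$ ($h{\left(E,d \right)} = - \frac{E \left(E - 2\right)}{4} = - \frac{E \left(-2 + E\right)}{4}$)
$M{\left(L,A \right)} = -3 + L$ ($M{\left(L,A \right)} = 2 + \left(L - 5\right) = 2 + \left(-5 + L\right) = -3 + L$)
$M{\left(-3,h{\left(c{\left(1 \right)},H{\left(-4,-1 \right)} \right)} \right)} \left(-8596\right) = \left(-3 - 3\right) \left(-8596\right) = \left(-6\right) \left(-8596\right) = 51576$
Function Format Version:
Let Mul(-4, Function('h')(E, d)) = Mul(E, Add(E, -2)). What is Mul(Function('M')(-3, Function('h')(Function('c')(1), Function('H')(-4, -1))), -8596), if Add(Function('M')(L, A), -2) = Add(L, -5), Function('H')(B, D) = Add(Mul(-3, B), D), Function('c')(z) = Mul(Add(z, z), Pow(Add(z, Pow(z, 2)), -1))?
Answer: 51576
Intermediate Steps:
Function('c')(z) = Mul(2, z, Pow(Add(z, Pow(z, 2)), -1)) (Function('c')(z) = Mul(Mul(2, z), Pow(Add(z, Pow(z, 2)), -1)) = Mul(2, z, Pow(Add(z, Pow(z, 2)), -1)))
Function('H')(B, D) = Add(D, Mul(-3, B))
Function('h')(E, d) = Mul(Rational(-1, 4), E, Add(-2, E)) (Function('h')(E, d) = Mul(Rational(-1, 4), Mul(E, Add(E, -2))) = Mul(Rational(-1, 4), Mul(E, Add(-2, E))) = Mul(Rational(-1, 4), E, Add(-2, E)))
Function('M')(L, A) = Add(-3, L) (Function('M')(L, A) = Add(2, Add(L, -5)) = Add(2, Add(-5, L)) = Add(-3, L))
Mul(Function('M')(-3, Function('h')(Function('c')(1), Function('H')(-4, -1))), -8596) = Mul(Add(-3, -3), -8596) = Mul(-6, -8596) = 51576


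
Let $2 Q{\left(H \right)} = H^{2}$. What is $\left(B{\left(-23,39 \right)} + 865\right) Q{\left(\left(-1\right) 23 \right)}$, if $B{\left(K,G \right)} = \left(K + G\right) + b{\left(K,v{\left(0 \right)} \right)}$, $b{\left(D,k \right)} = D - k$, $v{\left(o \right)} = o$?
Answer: $226941$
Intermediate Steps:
$Q{\left(H \right)} = \frac{H^{2}}{2}$
$B{\left(K,G \right)} = G + 2 K$ ($B{\left(K,G \right)} = \left(K + G\right) + \left(K - 0\right) = \left(G + K\right) + \left(K + 0\right) = \left(G + K\right) + K = G + 2 K$)
$\left(B{\left(-23,39 \right)} + 865\right) Q{\left(\left(-1\right) 23 \right)} = \left(\left(39 + 2 \left(-23\right)\right) + 865\right) \frac{\left(\left(-1\right) 23\right)^{2}}{2} = \left(\left(39 - 46\right) + 865\right) \frac{\left(-23\right)^{2}}{2} = \left(-7 + 865\right) \frac{1}{2} \cdot 529 = 858 \cdot \frac{529}{2} = 226941$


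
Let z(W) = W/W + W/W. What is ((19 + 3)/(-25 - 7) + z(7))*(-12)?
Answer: -63/4 ≈ -15.750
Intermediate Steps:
z(W) = 2 (z(W) = 1 + 1 = 2)
((19 + 3)/(-25 - 7) + z(7))*(-12) = ((19 + 3)/(-25 - 7) + 2)*(-12) = (22/(-32) + 2)*(-12) = (22*(-1/32) + 2)*(-12) = (-11/16 + 2)*(-12) = (21/16)*(-12) = -63/4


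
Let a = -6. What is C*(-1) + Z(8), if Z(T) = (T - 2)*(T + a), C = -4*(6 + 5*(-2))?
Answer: -4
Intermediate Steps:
C = 16 (C = -4*(6 - 10) = -4*(-4) = 16)
Z(T) = (-6 + T)*(-2 + T) (Z(T) = (T - 2)*(T - 6) = (-2 + T)*(-6 + T) = (-6 + T)*(-2 + T))
C*(-1) + Z(8) = 16*(-1) + (12 + 8² - 8*8) = -16 + (12 + 64 - 64) = -16 + 12 = -4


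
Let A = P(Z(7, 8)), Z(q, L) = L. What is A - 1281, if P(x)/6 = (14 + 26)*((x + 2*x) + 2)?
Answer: 4959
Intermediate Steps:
P(x) = 480 + 720*x (P(x) = 6*((14 + 26)*((x + 2*x) + 2)) = 6*(40*(3*x + 2)) = 6*(40*(2 + 3*x)) = 6*(80 + 120*x) = 480 + 720*x)
A = 6240 (A = 480 + 720*8 = 480 + 5760 = 6240)
A - 1281 = 6240 - 1281 = 4959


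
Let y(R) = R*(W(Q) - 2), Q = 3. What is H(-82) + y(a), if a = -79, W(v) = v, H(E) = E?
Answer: -161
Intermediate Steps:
y(R) = R (y(R) = R*(3 - 2) = R*1 = R)
H(-82) + y(a) = -82 - 79 = -161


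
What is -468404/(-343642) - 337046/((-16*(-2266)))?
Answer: -24710176527/3114771088 ≈ -7.9332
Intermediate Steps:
-468404/(-343642) - 337046/((-16*(-2266))) = -468404*(-1/343642) - 337046/36256 = 234202/171821 - 337046*1/36256 = 234202/171821 - 168523/18128 = -24710176527/3114771088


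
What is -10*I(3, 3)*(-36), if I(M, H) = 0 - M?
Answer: -1080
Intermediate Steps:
I(M, H) = -M
-10*I(3, 3)*(-36) = -(-10)*3*(-36) = -10*(-3)*(-36) = 30*(-36) = -1080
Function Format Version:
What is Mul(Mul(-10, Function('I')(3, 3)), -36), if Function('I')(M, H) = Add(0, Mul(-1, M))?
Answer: -1080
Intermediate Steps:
Function('I')(M, H) = Mul(-1, M)
Mul(Mul(-10, Function('I')(3, 3)), -36) = Mul(Mul(-10, Mul(-1, 3)), -36) = Mul(Mul(-10, -3), -36) = Mul(30, -36) = -1080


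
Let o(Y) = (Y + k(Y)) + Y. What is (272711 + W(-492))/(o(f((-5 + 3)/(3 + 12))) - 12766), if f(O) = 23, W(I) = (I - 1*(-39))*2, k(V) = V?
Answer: -271805/12697 ≈ -21.407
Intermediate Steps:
W(I) = 78 + 2*I (W(I) = (I + 39)*2 = (39 + I)*2 = 78 + 2*I)
o(Y) = 3*Y (o(Y) = (Y + Y) + Y = 2*Y + Y = 3*Y)
(272711 + W(-492))/(o(f((-5 + 3)/(3 + 12))) - 12766) = (272711 + (78 + 2*(-492)))/(3*23 - 12766) = (272711 + (78 - 984))/(69 - 12766) = (272711 - 906)/(-12697) = 271805*(-1/12697) = -271805/12697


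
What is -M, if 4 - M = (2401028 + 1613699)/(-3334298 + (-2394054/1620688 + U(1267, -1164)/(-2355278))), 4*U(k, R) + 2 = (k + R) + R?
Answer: -8279407616513364040/1590948821650248981 ≈ -5.2041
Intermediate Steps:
U(k, R) = -½ + R/2 + k/4 (U(k, R) = -½ + ((k + R) + R)/4 = -½ + ((R + k) + R)/4 = -½ + (k + 2*R)/4 = -½ + (R/2 + k/4) = -½ + R/2 + k/4)
M = 8279407616513364040/1590948821650248981 (M = 4 - (2401028 + 1613699)/(-3334298 + (-2394054/1620688 + (-½ + (½)*(-1164) + (¼)*1267)/(-2355278))) = 4 - 4014727/(-3334298 + (-2394054*1/1620688 + (-½ - 582 + 1267/4)*(-1/2355278))) = 4 - 4014727/(-3334298 + (-1197027/810344 - 1063/4*(-1/2355278))) = 4 - 4014727/(-3334298 + (-1197027/810344 + 1063/9421112)) = 4 - 4014727/(-3334298 - 704779002397/477146348908) = 4 - 4014727/(-1590948821650248981/477146348908) = 4 - 4014727*(-477146348908)/1590948821650248981 = 4 - 1*(-1915612329912368116/1590948821650248981) = 4 + 1915612329912368116/1590948821650248981 = 8279407616513364040/1590948821650248981 ≈ 5.2041)
-M = -1*8279407616513364040/1590948821650248981 = -8279407616513364040/1590948821650248981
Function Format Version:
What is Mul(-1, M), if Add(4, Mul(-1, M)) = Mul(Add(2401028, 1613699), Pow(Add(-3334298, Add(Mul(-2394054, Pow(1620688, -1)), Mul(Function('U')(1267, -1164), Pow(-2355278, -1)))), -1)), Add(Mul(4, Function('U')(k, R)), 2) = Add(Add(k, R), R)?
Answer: Rational(-8279407616513364040, 1590948821650248981) ≈ -5.2041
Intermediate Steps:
Function('U')(k, R) = Add(Rational(-1, 2), Mul(Rational(1, 2), R), Mul(Rational(1, 4), k)) (Function('U')(k, R) = Add(Rational(-1, 2), Mul(Rational(1, 4), Add(Add(k, R), R))) = Add(Rational(-1, 2), Mul(Rational(1, 4), Add(Add(R, k), R))) = Add(Rational(-1, 2), Mul(Rational(1, 4), Add(k, Mul(2, R)))) = Add(Rational(-1, 2), Add(Mul(Rational(1, 2), R), Mul(Rational(1, 4), k))) = Add(Rational(-1, 2), Mul(Rational(1, 2), R), Mul(Rational(1, 4), k)))
M = Rational(8279407616513364040, 1590948821650248981) (M = Add(4, Mul(-1, Mul(Add(2401028, 1613699), Pow(Add(-3334298, Add(Mul(-2394054, Pow(1620688, -1)), Mul(Add(Rational(-1, 2), Mul(Rational(1, 2), -1164), Mul(Rational(1, 4), 1267)), Pow(-2355278, -1)))), -1)))) = Add(4, Mul(-1, Mul(4014727, Pow(Add(-3334298, Add(Mul(-2394054, Rational(1, 1620688)), Mul(Add(Rational(-1, 2), -582, Rational(1267, 4)), Rational(-1, 2355278)))), -1)))) = Add(4, Mul(-1, Mul(4014727, Pow(Add(-3334298, Add(Rational(-1197027, 810344), Mul(Rational(-1063, 4), Rational(-1, 2355278)))), -1)))) = Add(4, Mul(-1, Mul(4014727, Pow(Add(-3334298, Add(Rational(-1197027, 810344), Rational(1063, 9421112))), -1)))) = Add(4, Mul(-1, Mul(4014727, Pow(Add(-3334298, Rational(-704779002397, 477146348908)), -1)))) = Add(4, Mul(-1, Mul(4014727, Pow(Rational(-1590948821650248981, 477146348908), -1)))) = Add(4, Mul(-1, Mul(4014727, Rational(-477146348908, 1590948821650248981)))) = Add(4, Mul(-1, Rational(-1915612329912368116, 1590948821650248981))) = Add(4, Rational(1915612329912368116, 1590948821650248981)) = Rational(8279407616513364040, 1590948821650248981) ≈ 5.2041)
Mul(-1, M) = Mul(-1, Rational(8279407616513364040, 1590948821650248981)) = Rational(-8279407616513364040, 1590948821650248981)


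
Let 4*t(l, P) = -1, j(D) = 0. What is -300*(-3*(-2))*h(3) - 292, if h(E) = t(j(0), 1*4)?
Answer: 158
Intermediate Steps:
t(l, P) = -¼ (t(l, P) = (¼)*(-1) = -¼)
h(E) = -¼
-300*(-3*(-2))*h(3) - 292 = -300*(-3*(-2))*(-1)/4 - 292 = -1800*(-1)/4 - 292 = -300*(-3/2) - 292 = 450 - 292 = 158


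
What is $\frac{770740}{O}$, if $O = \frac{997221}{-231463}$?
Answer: $- \frac{178397792620}{997221} \approx -1.789 \cdot 10^{5}$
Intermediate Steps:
$O = - \frac{997221}{231463}$ ($O = 997221 \left(- \frac{1}{231463}\right) = - \frac{997221}{231463} \approx -4.3083$)
$\frac{770740}{O} = \frac{770740}{- \frac{997221}{231463}} = 770740 \left(- \frac{231463}{997221}\right) = - \frac{178397792620}{997221}$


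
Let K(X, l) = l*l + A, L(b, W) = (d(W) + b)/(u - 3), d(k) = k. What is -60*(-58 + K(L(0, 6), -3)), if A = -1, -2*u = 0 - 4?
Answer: 3000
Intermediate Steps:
u = 2 (u = -(0 - 4)/2 = -1/2*(-4) = 2)
L(b, W) = -W - b (L(b, W) = (W + b)/(2 - 3) = (W + b)/(-1) = (W + b)*(-1) = -W - b)
K(X, l) = -1 + l**2 (K(X, l) = l*l - 1 = l**2 - 1 = -1 + l**2)
-60*(-58 + K(L(0, 6), -3)) = -60*(-58 + (-1 + (-3)**2)) = -60*(-58 + (-1 + 9)) = -60*(-58 + 8) = -60*(-50) = 3000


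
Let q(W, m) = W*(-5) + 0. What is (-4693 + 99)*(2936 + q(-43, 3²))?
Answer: -14475694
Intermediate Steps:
q(W, m) = -5*W (q(W, m) = -5*W + 0 = -5*W)
(-4693 + 99)*(2936 + q(-43, 3²)) = (-4693 + 99)*(2936 - 5*(-43)) = -4594*(2936 + 215) = -4594*3151 = -14475694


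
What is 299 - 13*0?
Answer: 299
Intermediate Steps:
299 - 13*0 = 299 - 1*0 = 299 + 0 = 299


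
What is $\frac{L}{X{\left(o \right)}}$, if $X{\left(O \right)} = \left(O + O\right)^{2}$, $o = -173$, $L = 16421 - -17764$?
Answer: $\frac{34185}{119716} \approx 0.28555$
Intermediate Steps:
$L = 34185$ ($L = 16421 + 17764 = 34185$)
$X{\left(O \right)} = 4 O^{2}$ ($X{\left(O \right)} = \left(2 O\right)^{2} = 4 O^{2}$)
$\frac{L}{X{\left(o \right)}} = \frac{34185}{4 \left(-173\right)^{2}} = \frac{34185}{4 \cdot 29929} = \frac{34185}{119716}$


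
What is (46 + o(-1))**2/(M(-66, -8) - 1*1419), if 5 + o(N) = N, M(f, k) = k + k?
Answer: -320/287 ≈ -1.1150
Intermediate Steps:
M(f, k) = 2*k
o(N) = -5 + N
(46 + o(-1))**2/(M(-66, -8) - 1*1419) = (46 + (-5 - 1))**2/(2*(-8) - 1*1419) = (46 - 6)**2/(-16 - 1419) = 40**2/(-1435) = 1600*(-1/1435) = -320/287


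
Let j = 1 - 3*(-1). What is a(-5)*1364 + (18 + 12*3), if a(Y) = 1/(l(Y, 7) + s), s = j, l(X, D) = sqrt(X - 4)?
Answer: 6806/25 - 4092*I/25 ≈ 272.24 - 163.68*I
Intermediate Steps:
l(X, D) = sqrt(-4 + X)
j = 4 (j = 1 + 3 = 4)
s = 4
a(Y) = 1/(4 + sqrt(-4 + Y)) (a(Y) = 1/(sqrt(-4 + Y) + 4) = 1/(4 + sqrt(-4 + Y)))
a(-5)*1364 + (18 + 12*3) = 1364/(4 + sqrt(-4 - 5)) + (18 + 12*3) = 1364/(4 + sqrt(-9)) + (18 + 36) = 1364/(4 + 3*I) + 54 = ((4 - 3*I)/25)*1364 + 54 = 1364*(4 - 3*I)/25 + 54 = 54 + 1364*(4 - 3*I)/25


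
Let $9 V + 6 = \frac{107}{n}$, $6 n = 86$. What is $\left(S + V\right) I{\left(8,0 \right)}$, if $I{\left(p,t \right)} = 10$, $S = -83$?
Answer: $- \frac{35620}{43} \approx -828.37$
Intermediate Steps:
$n = \frac{43}{3}$ ($n = \frac{1}{6} \cdot 86 = \frac{43}{3} \approx 14.333$)
$V = \frac{7}{43}$ ($V = - \frac{2}{3} + \frac{107 \frac{1}{\frac{43}{3}}}{9} = - \frac{2}{3} + \frac{107 \cdot \frac{3}{43}}{9} = - \frac{2}{3} + \frac{1}{9} \cdot \frac{321}{43} = - \frac{2}{3} + \frac{107}{129} = \frac{7}{43} \approx 0.16279$)
$\left(S + V\right) I{\left(8,0 \right)} = \left(-83 + \frac{7}{43}\right) 10 = \left(- \frac{3562}{43}\right) 10 = - \frac{35620}{43}$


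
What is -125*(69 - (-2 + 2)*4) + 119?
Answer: -8506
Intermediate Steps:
-125*(69 - (-2 + 2)*4) + 119 = -125*(69 - 0*4) + 119 = -125*(69 - 1*0) + 119 = -125*(69 + 0) + 119 = -125*69 + 119 = -8625 + 119 = -8506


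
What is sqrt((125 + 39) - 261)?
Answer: I*sqrt(97) ≈ 9.8489*I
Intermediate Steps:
sqrt((125 + 39) - 261) = sqrt(164 - 261) = sqrt(-97) = I*sqrt(97)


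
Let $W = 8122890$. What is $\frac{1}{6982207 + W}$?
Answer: $\frac{1}{15105097} \approx 6.6203 \cdot 10^{-8}$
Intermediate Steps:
$\frac{1}{6982207 + W} = \frac{1}{6982207 + 8122890} = \frac{1}{15105097}$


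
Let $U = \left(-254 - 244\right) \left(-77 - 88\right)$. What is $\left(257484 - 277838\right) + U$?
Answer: $61816$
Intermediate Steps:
$U = 82170$ ($U = - 498 \left(-77 - 88\right) = \left(-498\right) \left(-165\right) = 82170$)
$\left(257484 - 277838\right) + U = \left(257484 - 277838\right) + 82170 = -20354 + 82170 = 61816$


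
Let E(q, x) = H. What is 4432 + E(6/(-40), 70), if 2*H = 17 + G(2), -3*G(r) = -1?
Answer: 13322/3 ≈ 4440.7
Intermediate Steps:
G(r) = ⅓ (G(r) = -⅓*(-1) = ⅓)
H = 26/3 (H = (17 + ⅓)/2 = (½)*(52/3) = 26/3 ≈ 8.6667)
E(q, x) = 26/3
4432 + E(6/(-40), 70) = 4432 + 26/3 = 13322/3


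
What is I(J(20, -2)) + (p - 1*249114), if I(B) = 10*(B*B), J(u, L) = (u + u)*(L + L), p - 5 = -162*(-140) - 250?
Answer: 29321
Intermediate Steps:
p = 22435 (p = 5 + (-162*(-140) - 250) = 5 + (22680 - 250) = 5 + 22430 = 22435)
J(u, L) = 4*L*u (J(u, L) = (2*u)*(2*L) = 4*L*u)
I(B) = 10*B**2
I(J(20, -2)) + (p - 1*249114) = 10*(4*(-2)*20)**2 + (22435 - 1*249114) = 10*(-160)**2 + (22435 - 249114) = 10*25600 - 226679 = 256000 - 226679 = 29321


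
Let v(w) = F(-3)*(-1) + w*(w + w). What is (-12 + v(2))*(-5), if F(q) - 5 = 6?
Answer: 75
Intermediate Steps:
F(q) = 11 (F(q) = 5 + 6 = 11)
v(w) = -11 + 2*w² (v(w) = 11*(-1) + w*(w + w) = -11 + w*(2*w) = -11 + 2*w²)
(-12 + v(2))*(-5) = (-12 + (-11 + 2*2²))*(-5) = (-12 + (-11 + 2*4))*(-5) = (-12 + (-11 + 8))*(-5) = (-12 - 3)*(-5) = -15*(-5) = 75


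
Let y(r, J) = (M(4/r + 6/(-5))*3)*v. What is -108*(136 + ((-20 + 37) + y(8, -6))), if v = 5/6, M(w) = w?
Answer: -16335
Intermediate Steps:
v = ⅚ (v = 5*(⅙) = ⅚ ≈ 0.83333)
y(r, J) = -3 + 10/r (y(r, J) = ((4/r + 6/(-5))*3)*(⅚) = ((4/r + 6*(-⅕))*3)*(⅚) = ((4/r - 6/5)*3)*(⅚) = ((-6/5 + 4/r)*3)*(⅚) = (-18/5 + 12/r)*(⅚) = -3 + 10/r)
-108*(136 + ((-20 + 37) + y(8, -6))) = -108*(136 + ((-20 + 37) + (-3 + 10/8))) = -108*(136 + (17 + (-3 + 10*(⅛)))) = -108*(136 + (17 + (-3 + 5/4))) = -108*(136 + (17 - 7/4)) = -108*(136 + 61/4) = -108*605/4 = -16335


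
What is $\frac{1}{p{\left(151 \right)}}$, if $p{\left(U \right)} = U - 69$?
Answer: $\frac{1}{82} \approx 0.012195$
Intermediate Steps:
$p{\left(U \right)} = -69 + U$ ($p{\left(U \right)} = U - 69 = -69 + U$)
$\frac{1}{p{\left(151 \right)}} = \frac{1}{-69 + 151} = \frac{1}{82}$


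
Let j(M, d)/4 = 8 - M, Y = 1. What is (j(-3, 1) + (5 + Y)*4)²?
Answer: 4624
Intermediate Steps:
j(M, d) = 32 - 4*M (j(M, d) = 4*(8 - M) = 32 - 4*M)
(j(-3, 1) + (5 + Y)*4)² = ((32 - 4*(-3)) + (5 + 1)*4)² = ((32 + 12) + 6*4)² = (44 + 24)² = 68² = 4624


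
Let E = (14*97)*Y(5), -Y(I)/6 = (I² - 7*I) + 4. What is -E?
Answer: -48888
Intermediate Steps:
Y(I) = -24 - 6*I² + 42*I (Y(I) = -6*((I² - 7*I) + 4) = -6*(4 + I² - 7*I) = -24 - 6*I² + 42*I)
E = 48888 (E = (14*97)*(-24 - 6*5² + 42*5) = 1358*(-24 - 6*25 + 210) = 1358*(-24 - 150 + 210) = 1358*36 = 48888)
-E = -1*48888 = -48888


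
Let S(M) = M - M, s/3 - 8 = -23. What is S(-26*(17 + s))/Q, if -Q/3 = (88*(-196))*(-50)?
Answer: 0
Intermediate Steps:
s = -45 (s = 24 + 3*(-23) = 24 - 69 = -45)
S(M) = 0
Q = -2587200 (Q = -3*88*(-196)*(-50) = -(-51744)*(-50) = -3*862400 = -2587200)
S(-26*(17 + s))/Q = 0/(-2587200) = 0*(-1/2587200) = 0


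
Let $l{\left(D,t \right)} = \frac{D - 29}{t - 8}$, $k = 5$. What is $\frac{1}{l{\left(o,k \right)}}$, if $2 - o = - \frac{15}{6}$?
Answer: $\frac{6}{49} \approx 0.12245$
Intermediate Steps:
$o = \frac{9}{2}$ ($o = 2 - - \frac{15}{6} = 2 - \left(-15\right) \frac{1}{6} = 2 - - \frac{5}{2} = 2 + \frac{5}{2} = \frac{9}{2} \approx 4.5$)
$l{\left(D,t \right)} = \frac{-29 + D}{-8 + t}$
$\frac{1}{l{\left(o,k \right)}} = \frac{1}{\frac{1}{-8 + 5} \left(-29 + \frac{9}{2}\right)} = \frac{1}{\frac{1}{-3} \left(- \frac{49}{2}\right)} = \frac{1}{\left(- \frac{1}{3}\right) \left(- \frac{49}{2}\right)} = \frac{1}{\frac{49}{6}} = \frac{6}{49}$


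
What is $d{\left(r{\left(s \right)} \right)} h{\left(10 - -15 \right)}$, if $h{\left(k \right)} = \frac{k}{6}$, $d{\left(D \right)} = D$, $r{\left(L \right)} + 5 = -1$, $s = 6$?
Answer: $-25$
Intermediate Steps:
$r{\left(L \right)} = -6$ ($r{\left(L \right)} = -5 - 1 = -6$)
$h{\left(k \right)} = \frac{k}{6}$ ($h{\left(k \right)} = k \frac{1}{6} = \frac{k}{6}$)
$d{\left(r{\left(s \right)} \right)} h{\left(10 - -15 \right)} = - 6 \frac{10 - -15}{6} = - 6 \frac{10 + 15}{6} = - 6 \cdot \frac{1}{6} \cdot 25 = \left(-6\right) \frac{25}{6} = -25$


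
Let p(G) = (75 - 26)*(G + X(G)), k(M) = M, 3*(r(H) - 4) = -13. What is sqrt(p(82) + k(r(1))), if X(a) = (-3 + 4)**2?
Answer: 10*sqrt(366)/3 ≈ 63.770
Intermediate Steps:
r(H) = -1/3 (r(H) = 4 + (1/3)*(-13) = 4 - 13/3 = -1/3)
X(a) = 1 (X(a) = 1**2 = 1)
p(G) = 49 + 49*G (p(G) = (75 - 26)*(G + 1) = 49*(1 + G) = 49 + 49*G)
sqrt(p(82) + k(r(1))) = sqrt((49 + 49*82) - 1/3) = sqrt((49 + 4018) - 1/3) = sqrt(4067 - 1/3) = sqrt(12200/3) = 10*sqrt(366)/3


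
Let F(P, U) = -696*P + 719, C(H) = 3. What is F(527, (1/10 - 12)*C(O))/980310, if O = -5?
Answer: -366073/980310 ≈ -0.37343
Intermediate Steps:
F(P, U) = 719 - 696*P
F(527, (1/10 - 12)*C(O))/980310 = (719 - 696*527)/980310 = (719 - 366792)*(1/980310) = -366073*1/980310 = -366073/980310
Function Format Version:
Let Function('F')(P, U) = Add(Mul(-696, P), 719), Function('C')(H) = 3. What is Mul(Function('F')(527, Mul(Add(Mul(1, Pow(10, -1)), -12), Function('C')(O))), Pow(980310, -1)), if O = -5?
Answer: Rational(-366073, 980310) ≈ -0.37343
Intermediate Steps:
Function('F')(P, U) = Add(719, Mul(-696, P))
Mul(Function('F')(527, Mul(Add(Mul(1, Pow(10, -1)), -12), Function('C')(O))), Pow(980310, -1)) = Mul(Add(719, Mul(-696, 527)), Pow(980310, -1)) = Mul(Add(719, -366792), Rational(1, 980310)) = Mul(-366073, Rational(1, 980310)) = Rational(-366073, 980310)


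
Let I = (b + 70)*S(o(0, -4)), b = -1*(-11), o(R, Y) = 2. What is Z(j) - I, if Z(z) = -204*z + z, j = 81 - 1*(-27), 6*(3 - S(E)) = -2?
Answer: -22194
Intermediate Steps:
b = 11
S(E) = 10/3 (S(E) = 3 - 1/6*(-2) = 3 + 1/3 = 10/3)
I = 270 (I = (11 + 70)*(10/3) = 81*(10/3) = 270)
j = 108 (j = 81 + 27 = 108)
Z(z) = -203*z
Z(j) - I = -203*108 - 1*270 = -21924 - 270 = -22194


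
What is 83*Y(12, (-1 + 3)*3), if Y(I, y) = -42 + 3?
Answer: -3237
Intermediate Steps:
Y(I, y) = -39
83*Y(12, (-1 + 3)*3) = 83*(-39) = -3237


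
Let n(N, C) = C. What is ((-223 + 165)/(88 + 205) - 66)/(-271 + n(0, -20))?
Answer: 19396/85263 ≈ 0.22748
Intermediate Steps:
((-223 + 165)/(88 + 205) - 66)/(-271 + n(0, -20)) = ((-223 + 165)/(88 + 205) - 66)/(-271 - 20) = (-58/293 - 66)/(-291) = (-58*1/293 - 66)*(-1/291) = (-58/293 - 66)*(-1/291) = -19396/293*(-1/291) = 19396/85263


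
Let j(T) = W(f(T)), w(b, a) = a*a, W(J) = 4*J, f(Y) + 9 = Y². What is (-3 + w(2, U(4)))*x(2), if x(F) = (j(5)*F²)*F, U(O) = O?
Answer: 6656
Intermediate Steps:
f(Y) = -9 + Y²
w(b, a) = a²
j(T) = -36 + 4*T² (j(T) = 4*(-9 + T²) = -36 + 4*T²)
x(F) = 64*F³ (x(F) = ((-36 + 4*5²)*F²)*F = ((-36 + 4*25)*F²)*F = ((-36 + 100)*F²)*F = (64*F²)*F = 64*F³)
(-3 + w(2, U(4)))*x(2) = (-3 + 4²)*(64*2³) = (-3 + 16)*(64*8) = 13*512 = 6656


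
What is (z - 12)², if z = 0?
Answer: 144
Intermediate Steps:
(z - 12)² = (0 - 12)² = (-12)² = 144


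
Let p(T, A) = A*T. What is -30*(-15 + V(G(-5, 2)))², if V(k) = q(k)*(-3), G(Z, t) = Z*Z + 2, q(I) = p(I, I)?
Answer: -145464120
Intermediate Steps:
q(I) = I² (q(I) = I*I = I²)
G(Z, t) = 2 + Z² (G(Z, t) = Z² + 2 = 2 + Z²)
V(k) = -3*k² (V(k) = k²*(-3) = -3*k²)
-30*(-15 + V(G(-5, 2)))² = -30*(-15 - 3*(2 + (-5)²)²)² = -30*(-15 - 3*(2 + 25)²)² = -30*(-15 - 3*27²)² = -30*(-15 - 3*729)² = -30*(-15 - 2187)² = -30*(-2202)² = -30*4848804 = -145464120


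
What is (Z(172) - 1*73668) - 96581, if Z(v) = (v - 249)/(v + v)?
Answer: -58565733/344 ≈ -1.7025e+5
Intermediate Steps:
Z(v) = (-249 + v)/(2*v) (Z(v) = (-249 + v)/((2*v)) = (-249 + v)*(1/(2*v)) = (-249 + v)/(2*v))
(Z(172) - 1*73668) - 96581 = ((½)*(-249 + 172)/172 - 1*73668) - 96581 = ((½)*(1/172)*(-77) - 73668) - 96581 = (-77/344 - 73668) - 96581 = -25341869/344 - 96581 = -58565733/344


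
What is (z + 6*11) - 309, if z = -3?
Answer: -246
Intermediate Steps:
(z + 6*11) - 309 = (-3 + 6*11) - 309 = (-3 + 66) - 309 = 63 - 309 = -246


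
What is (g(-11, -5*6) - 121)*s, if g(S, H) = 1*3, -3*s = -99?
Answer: -3894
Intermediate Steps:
s = 33 (s = -⅓*(-99) = 33)
g(S, H) = 3
(g(-11, -5*6) - 121)*s = (3 - 121)*33 = -118*33 = -3894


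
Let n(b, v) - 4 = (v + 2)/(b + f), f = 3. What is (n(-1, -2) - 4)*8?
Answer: 0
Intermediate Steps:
n(b, v) = 4 + (2 + v)/(3 + b) (n(b, v) = 4 + (v + 2)/(b + 3) = 4 + (2 + v)/(3 + b))
(n(-1, -2) - 4)*8 = ((14 - 2 + 4*(-1))/(3 - 1) - 4)*8 = ((14 - 2 - 4)/2 - 4)*8 = ((1/2)*8 - 4)*8 = (4 - 4)*8 = 0*8 = 0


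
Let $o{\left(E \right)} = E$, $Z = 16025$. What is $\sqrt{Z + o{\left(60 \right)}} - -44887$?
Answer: $44887 + \sqrt{16085} \approx 45014.0$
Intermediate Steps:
$\sqrt{Z + o{\left(60 \right)}} - -44887 = \sqrt{16025 + 60} - -44887 = \sqrt{16085} + 44887 = 44887 + \sqrt{16085}$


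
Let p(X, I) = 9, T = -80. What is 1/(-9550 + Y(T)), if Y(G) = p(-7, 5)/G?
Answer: -80/764009 ≈ -0.00010471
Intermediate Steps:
Y(G) = 9/G
1/(-9550 + Y(T)) = 1/(-9550 + 9/(-80)) = 1/(-9550 + 9*(-1/80)) = 1/(-9550 - 9/80) = 1/(-764009/80) = -80/764009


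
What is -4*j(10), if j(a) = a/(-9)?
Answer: 40/9 ≈ 4.4444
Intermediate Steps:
j(a) = -a/9 (j(a) = a*(-⅑) = -a/9)
-4*j(10) = -(-4)*10/9 = -4*(-10/9) = 40/9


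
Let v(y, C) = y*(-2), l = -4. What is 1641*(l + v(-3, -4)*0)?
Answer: -6564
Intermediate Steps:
v(y, C) = -2*y
1641*(l + v(-3, -4)*0) = 1641*(-4 - 2*(-3)*0) = 1641*(-4 + 6*0) = 1641*(-4 + 0) = 1641*(-4) = -6564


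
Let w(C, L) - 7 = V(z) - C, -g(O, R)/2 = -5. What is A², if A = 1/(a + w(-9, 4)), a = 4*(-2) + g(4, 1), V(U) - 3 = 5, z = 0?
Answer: 1/676 ≈ 0.0014793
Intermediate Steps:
V(U) = 8 (V(U) = 3 + 5 = 8)
g(O, R) = 10 (g(O, R) = -2*(-5) = 10)
w(C, L) = 15 - C (w(C, L) = 7 + (8 - C) = 15 - C)
a = 2 (a = 4*(-2) + 10 = -8 + 10 = 2)
A = 1/26 (A = 1/(2 + (15 - 1*(-9))) = 1/(2 + (15 + 9)) = 1/(2 + 24) = 1/26 ≈ 0.038462)
A² = (1/26)² = 1/676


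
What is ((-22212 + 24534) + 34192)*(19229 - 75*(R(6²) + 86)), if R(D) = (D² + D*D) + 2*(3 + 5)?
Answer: -6675525994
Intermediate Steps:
R(D) = 16 + 2*D² (R(D) = (D² + D²) + 2*8 = 2*D² + 16 = 16 + 2*D²)
((-22212 + 24534) + 34192)*(19229 - 75*(R(6²) + 86)) = ((-22212 + 24534) + 34192)*(19229 - 75*((16 + 2*(6²)²) + 86)) = (2322 + 34192)*(19229 - 75*((16 + 2*36²) + 86)) = 36514*(19229 - 75*((16 + 2*1296) + 86)) = 36514*(19229 - 75*((16 + 2592) + 86)) = 36514*(19229 - 75*(2608 + 86)) = 36514*(19229 - 75*2694) = 36514*(19229 - 202050) = 36514*(-182821) = -6675525994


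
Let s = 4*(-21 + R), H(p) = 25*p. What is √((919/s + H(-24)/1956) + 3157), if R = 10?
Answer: √40324582551/3586 ≈ 55.998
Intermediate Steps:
s = -44 (s = 4*(-21 + 10) = 4*(-11) = -44)
√((919/s + H(-24)/1956) + 3157) = √((919/(-44) + (25*(-24))/1956) + 3157) = √((919*(-1/44) - 600*1/1956) + 3157) = √((-919/44 - 50/163) + 3157) = √(-151997/7172 + 3157) = √(22490007/7172) = √40324582551/3586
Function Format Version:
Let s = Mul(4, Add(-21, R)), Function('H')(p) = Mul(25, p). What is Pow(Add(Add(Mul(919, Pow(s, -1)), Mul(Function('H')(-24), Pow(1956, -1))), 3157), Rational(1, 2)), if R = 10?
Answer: Mul(Rational(1, 3586), Pow(40324582551, Rational(1, 2))) ≈ 55.998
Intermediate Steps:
s = -44 (s = Mul(4, Add(-21, 10)) = Mul(4, -11) = -44)
Pow(Add(Add(Mul(919, Pow(s, -1)), Mul(Function('H')(-24), Pow(1956, -1))), 3157), Rational(1, 2)) = Pow(Add(Add(Mul(919, Pow(-44, -1)), Mul(Mul(25, -24), Pow(1956, -1))), 3157), Rational(1, 2)) = Pow(Add(Add(Mul(919, Rational(-1, 44)), Mul(-600, Rational(1, 1956))), 3157), Rational(1, 2)) = Pow(Add(Add(Rational(-919, 44), Rational(-50, 163)), 3157), Rational(1, 2)) = Pow(Add(Rational(-151997, 7172), 3157), Rational(1, 2)) = Pow(Rational(22490007, 7172), Rational(1, 2)) = Mul(Rational(1, 3586), Pow(40324582551, Rational(1, 2)))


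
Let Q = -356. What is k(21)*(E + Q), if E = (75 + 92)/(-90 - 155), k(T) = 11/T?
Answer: -320419/1715 ≈ -186.83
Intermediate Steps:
E = -167/245 (E = 167/(-245) = 167*(-1/245) = -167/245 ≈ -0.68163)
k(21)*(E + Q) = (11/21)*(-167/245 - 356) = (11*(1/21))*(-87387/245) = (11/21)*(-87387/245) = -320419/1715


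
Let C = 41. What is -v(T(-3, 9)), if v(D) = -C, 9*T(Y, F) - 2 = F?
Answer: 41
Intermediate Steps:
T(Y, F) = 2/9 + F/9
v(D) = -41 (v(D) = -1*41 = -41)
-v(T(-3, 9)) = -1*(-41) = 41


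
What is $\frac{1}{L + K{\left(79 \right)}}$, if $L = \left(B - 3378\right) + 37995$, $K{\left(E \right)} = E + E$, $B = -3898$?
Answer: $\frac{1}{30877} \approx 3.2387 \cdot 10^{-5}$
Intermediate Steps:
$K{\left(E \right)} = 2 E$
$L = 30719$ ($L = \left(-3898 - 3378\right) + 37995 = -7276 + 37995 = 30719$)
$\frac{1}{L + K{\left(79 \right)}} = \frac{1}{30719 + 2 \cdot 79} = \frac{1}{30719 + 158} = \frac{1}{30877}$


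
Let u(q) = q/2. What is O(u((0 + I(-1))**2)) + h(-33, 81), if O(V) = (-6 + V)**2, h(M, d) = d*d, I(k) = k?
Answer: 26365/4 ≈ 6591.3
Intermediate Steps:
h(M, d) = d**2
u(q) = q/2 (u(q) = q*(1/2) = q/2)
O(u((0 + I(-1))**2)) + h(-33, 81) = (-6 + (0 - 1)**2/2)**2 + 81**2 = (-6 + (1/2)*(-1)**2)**2 + 6561 = (-6 + (1/2)*1)**2 + 6561 = (-6 + 1/2)**2 + 6561 = (-11/2)**2 + 6561 = 121/4 + 6561 = 26365/4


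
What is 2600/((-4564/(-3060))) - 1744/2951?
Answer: 5867549096/3367091 ≈ 1742.6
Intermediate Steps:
2600/((-4564/(-3060))) - 1744/2951 = 2600/((-4564*(-1/3060))) - 1744*1/2951 = 2600/(1141/765) - 1744/2951 = 2600*(765/1141) - 1744/2951 = 1989000/1141 - 1744/2951 = 5867549096/3367091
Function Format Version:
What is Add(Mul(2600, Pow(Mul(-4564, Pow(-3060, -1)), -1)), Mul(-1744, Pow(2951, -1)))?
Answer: Rational(5867549096, 3367091) ≈ 1742.6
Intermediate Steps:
Add(Mul(2600, Pow(Mul(-4564, Pow(-3060, -1)), -1)), Mul(-1744, Pow(2951, -1))) = Add(Mul(2600, Pow(Mul(-4564, Rational(-1, 3060)), -1)), Mul(-1744, Rational(1, 2951))) = Add(Mul(2600, Pow(Rational(1141, 765), -1)), Rational(-1744, 2951)) = Add(Mul(2600, Rational(765, 1141)), Rational(-1744, 2951)) = Add(Rational(1989000, 1141), Rational(-1744, 2951)) = Rational(5867549096, 3367091)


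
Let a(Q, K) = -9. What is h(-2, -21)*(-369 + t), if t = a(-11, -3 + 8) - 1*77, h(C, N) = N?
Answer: 9555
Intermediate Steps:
t = -86 (t = -9 - 1*77 = -9 - 77 = -86)
h(-2, -21)*(-369 + t) = -21*(-369 - 86) = -21*(-455) = 9555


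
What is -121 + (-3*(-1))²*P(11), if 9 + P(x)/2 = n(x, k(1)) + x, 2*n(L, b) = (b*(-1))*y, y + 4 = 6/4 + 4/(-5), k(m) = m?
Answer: -553/10 ≈ -55.300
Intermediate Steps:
y = -33/10 (y = -4 + (6/4 + 4/(-5)) = -4 + (6*(¼) + 4*(-⅕)) = -4 + (3/2 - ⅘) = -4 + 7/10 = -33/10 ≈ -3.3000)
n(L, b) = 33*b/20 (n(L, b) = ((b*(-1))*(-33/10))/2 = (-b*(-33/10))/2 = (33*b/10)/2 = 33*b/20)
P(x) = -147/10 + 2*x (P(x) = -18 + 2*((33/20)*1 + x) = -18 + 2*(33/20 + x) = -18 + (33/10 + 2*x) = -147/10 + 2*x)
-121 + (-3*(-1))²*P(11) = -121 + (-3*(-1))²*(-147/10 + 2*11) = -121 + 3²*(-147/10 + 22) = -121 + 9*(73/10) = -121 + 657/10 = -553/10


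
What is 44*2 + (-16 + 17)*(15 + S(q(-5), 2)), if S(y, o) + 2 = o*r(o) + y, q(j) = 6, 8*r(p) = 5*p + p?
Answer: 110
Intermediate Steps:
r(p) = 3*p/4 (r(p) = (5*p + p)/8 = (6*p)/8 = 3*p/4)
S(y, o) = -2 + y + 3*o²/4 (S(y, o) = -2 + (o*(3*o/4) + y) = -2 + (3*o²/4 + y) = -2 + (y + 3*o²/4) = -2 + y + 3*o²/4)
44*2 + (-16 + 17)*(15 + S(q(-5), 2)) = 44*2 + (-16 + 17)*(15 + (-2 + 6 + (¾)*2²)) = 88 + 1*(15 + (-2 + 6 + (¾)*4)) = 88 + 1*(15 + (-2 + 6 + 3)) = 88 + 1*(15 + 7) = 88 + 1*22 = 88 + 22 = 110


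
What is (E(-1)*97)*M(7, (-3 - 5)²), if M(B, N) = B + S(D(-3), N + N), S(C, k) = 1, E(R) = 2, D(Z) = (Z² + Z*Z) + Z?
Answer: 1552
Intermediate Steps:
D(Z) = Z + 2*Z² (D(Z) = (Z² + Z²) + Z = 2*Z² + Z = Z + 2*Z²)
M(B, N) = 1 + B (M(B, N) = B + 1 = 1 + B)
(E(-1)*97)*M(7, (-3 - 5)²) = (2*97)*(1 + 7) = 194*8 = 1552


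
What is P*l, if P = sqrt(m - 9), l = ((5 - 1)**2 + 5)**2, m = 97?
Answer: 882*sqrt(22) ≈ 4136.9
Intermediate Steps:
l = 441 (l = (4**2 + 5)**2 = (16 + 5)**2 = 21**2 = 441)
P = 2*sqrt(22) (P = sqrt(97 - 9) = sqrt(88) = 2*sqrt(22) ≈ 9.3808)
P*l = (2*sqrt(22))*441 = 882*sqrt(22)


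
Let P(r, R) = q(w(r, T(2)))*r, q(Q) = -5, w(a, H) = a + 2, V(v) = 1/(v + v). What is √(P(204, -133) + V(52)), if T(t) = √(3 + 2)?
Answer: I*√2758054/52 ≈ 31.937*I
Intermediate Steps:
T(t) = √5
V(v) = 1/(2*v)
w(a, H) = 2 + a
P(r, R) = -5*r
√(P(204, -133) + V(52)) = √(-5*204 + (½)/52) = √(-1020 + (½)*(1/52)) = √(-1020 + 1/104) = √(-106079/104) = I*√2758054/52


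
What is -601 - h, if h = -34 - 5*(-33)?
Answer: -732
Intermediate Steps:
h = 131 (h = -34 + 165 = 131)
-601 - h = -601 - 1*131 = -601 - 131 = -732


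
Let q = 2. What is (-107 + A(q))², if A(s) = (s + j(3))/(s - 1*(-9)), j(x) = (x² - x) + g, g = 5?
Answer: 1354896/121 ≈ 11197.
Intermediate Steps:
j(x) = 5 + x² - x (j(x) = (x² - x) + 5 = 5 + x² - x)
A(s) = (11 + s)/(9 + s) (A(s) = (s + (5 + 3² - 1*3))/(s - 1*(-9)) = (s + (5 + 9 - 3))/(s + 9) = (s + 11)/(9 + s) = (11 + s)/(9 + s))
(-107 + A(q))² = (-107 + (11 + 2)/(9 + 2))² = (-107 + 13/11)² = (-1164/11)² = 1354896/121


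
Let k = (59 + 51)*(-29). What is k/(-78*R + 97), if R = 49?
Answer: 638/745 ≈ 0.85638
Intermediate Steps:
k = -3190 (k = 110*(-29) = -3190)
k/(-78*R + 97) = -3190/(-78*49 + 97) = -3190/(-3822 + 97) = -3190/(-3725) = -3190*(-1/3725) = 638/745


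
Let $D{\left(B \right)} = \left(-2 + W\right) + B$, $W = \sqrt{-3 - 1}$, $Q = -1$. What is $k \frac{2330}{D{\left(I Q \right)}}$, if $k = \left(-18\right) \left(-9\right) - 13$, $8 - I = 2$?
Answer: $- \frac{694340}{17} - \frac{173585 i}{17} \approx -40844.0 - 10211.0 i$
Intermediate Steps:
$I = 6$ ($I = 8 - 2 = 6$)
$W = 2 i$ ($W = \sqrt{-4} = 2 i \approx 2.0 i$)
$D{\left(B \right)} = -2 + B + 2 i$ ($D{\left(B \right)} = \left(-2 + 2 i\right) + B = -2 + B + 2 i$)
$k = 149$ ($k = 162 - 13 = 149$)
$k \frac{2330}{D{\left(I Q \right)}} = 149 \frac{2330}{-2 + 6 \left(-1\right) + 2 i} = 149 \frac{2330}{-2 - 6 + 2 i} = 149 \frac{2330}{-8 + 2 i} = 149 \cdot 2330 \frac{-8 - 2 i}{68} = 149 \frac{1165 \left(-8 - 2 i\right)}{34} = \frac{173585 \left(-8 - 2 i\right)}{34}$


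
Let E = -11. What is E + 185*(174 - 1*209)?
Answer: -6486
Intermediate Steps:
E + 185*(174 - 1*209) = -11 + 185*(174 - 1*209) = -11 + 185*(174 - 209) = -11 + 185*(-35) = -11 - 6475 = -6486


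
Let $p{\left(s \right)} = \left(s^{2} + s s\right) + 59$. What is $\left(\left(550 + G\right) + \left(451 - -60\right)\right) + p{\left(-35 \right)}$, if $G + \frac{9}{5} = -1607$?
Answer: $\frac{9806}{5} \approx 1961.2$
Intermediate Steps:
$G = - \frac{8044}{5}$ ($G = - \frac{9}{5} - 1607 = - \frac{8044}{5} \approx -1608.8$)
$p{\left(s \right)} = 59 + 2 s^{2}$ ($p{\left(s \right)} = \left(s^{2} + s^{2}\right) + 59 = 2 s^{2} + 59 = 59 + 2 s^{2}$)
$\left(\left(550 + G\right) + \left(451 - -60\right)\right) + p{\left(-35 \right)} = \left(\left(550 - \frac{8044}{5}\right) + \left(451 - -60\right)\right) + \left(59 + 2 \left(-35\right)^{2}\right) = \left(- \frac{5294}{5} + \left(451 + 60\right)\right) + \left(59 + 2 \cdot 1225\right) = \left(- \frac{5294}{5} + 511\right) + \left(59 + 2450\right) = - \frac{2739}{5} + 2509 = \frac{9806}{5}$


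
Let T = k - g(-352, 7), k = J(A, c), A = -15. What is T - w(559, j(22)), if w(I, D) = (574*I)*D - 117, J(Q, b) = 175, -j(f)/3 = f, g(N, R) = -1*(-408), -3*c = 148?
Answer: 21177040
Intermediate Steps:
c = -148/3 (c = -⅓*148 = -148/3 ≈ -49.333)
g(N, R) = 408
j(f) = -3*f
k = 175
w(I, D) = -117 + 574*D*I (w(I, D) = 574*D*I - 117 = -117 + 574*D*I)
T = -233 (T = 175 - 1*408 = 175 - 408 = -233)
T - w(559, j(22)) = -233 - (-117 + 574*(-3*22)*559) = -233 - (-117 + 574*(-66)*559) = -233 - (-117 - 21177156) = -233 - 1*(-21177273) = -233 + 21177273 = 21177040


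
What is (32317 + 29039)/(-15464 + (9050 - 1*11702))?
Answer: -15339/4529 ≈ -3.3868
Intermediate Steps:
(32317 + 29039)/(-15464 + (9050 - 1*11702)) = 61356/(-15464 + (9050 - 11702)) = 61356/(-15464 - 2652) = 61356/(-18116) = 61356*(-1/18116) = -15339/4529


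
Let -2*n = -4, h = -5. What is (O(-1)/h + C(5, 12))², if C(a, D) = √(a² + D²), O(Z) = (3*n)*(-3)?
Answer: 6889/25 ≈ 275.56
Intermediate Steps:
n = 2 (n = -½*(-4) = 2)
O(Z) = -18 (O(Z) = (3*2)*(-3) = 6*(-3) = -18)
C(a, D) = √(D² + a²)
(O(-1)/h + C(5, 12))² = (-18/(-5) + √(12² + 5²))² = (-18*(-⅕) + √(144 + 25))² = (18/5 + √169)² = (18/5 + 13)² = (83/5)² = 6889/25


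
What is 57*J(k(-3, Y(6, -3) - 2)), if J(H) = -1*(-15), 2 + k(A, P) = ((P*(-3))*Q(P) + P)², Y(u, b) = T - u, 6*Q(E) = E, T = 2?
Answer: 855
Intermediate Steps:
Q(E) = E/6
Y(u, b) = 2 - u
k(A, P) = -2 + (P - P²/2)² (k(A, P) = -2 + ((P*(-3))*(P/6) + P)² = -2 + ((-3*P)*(P/6) + P)² = -2 + (-P²/2 + P)² = -2 + (P - P²/2)²)
J(H) = 15
57*J(k(-3, Y(6, -3) - 2)) = 57*15 = 855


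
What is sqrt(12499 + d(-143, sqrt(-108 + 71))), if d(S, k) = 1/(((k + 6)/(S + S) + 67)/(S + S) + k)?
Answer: sqrt((-239349048 + 1022380703*I*sqrt(37))/(-19156 + 81797*I*sqrt(37))) ≈ 111.8 - 0.0007*I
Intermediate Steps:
d(S, k) = 1/(k + (67 + (6 + k)/(2*S))/(2*S)) (d(S, k) = 1/(((6 + k)/((2*S)) + 67)/((2*S)) + k) = 1/(((6 + k)*(1/(2*S)) + 67)*(1/(2*S)) + k) = 1/(((6 + k)/(2*S) + 67)*(1/(2*S)) + k) = 1/((67 + (6 + k)/(2*S))*(1/(2*S)) + k) = 1/((67 + (6 + k)/(2*S))/(2*S) + k) = 1/(k + (67 + (6 + k)/(2*S))/(2*S)))
sqrt(12499 + d(-143, sqrt(-108 + 71))) = sqrt(12499 + 4*(-143)**2/(6 + sqrt(-108 + 71) + 134*(-143) + 4*sqrt(-108 + 71)*(-143)**2)) = sqrt(12499 + 4*20449/(6 + sqrt(-37) - 19162 + 4*sqrt(-37)*20449)) = sqrt(12499 + 4*20449/(6 + I*sqrt(37) - 19162 + 4*(I*sqrt(37))*20449)) = sqrt(12499 + 4*20449/(6 + I*sqrt(37) - 19162 + 81796*I*sqrt(37))) = sqrt(12499 + 4*20449/(-19156 + 81797*I*sqrt(37))) = sqrt(12499 + 81796/(-19156 + 81797*I*sqrt(37)))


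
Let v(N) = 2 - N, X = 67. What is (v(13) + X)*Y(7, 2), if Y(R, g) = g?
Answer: 112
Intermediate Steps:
(v(13) + X)*Y(7, 2) = ((2 - 1*13) + 67)*2 = ((2 - 13) + 67)*2 = (-11 + 67)*2 = 56*2 = 112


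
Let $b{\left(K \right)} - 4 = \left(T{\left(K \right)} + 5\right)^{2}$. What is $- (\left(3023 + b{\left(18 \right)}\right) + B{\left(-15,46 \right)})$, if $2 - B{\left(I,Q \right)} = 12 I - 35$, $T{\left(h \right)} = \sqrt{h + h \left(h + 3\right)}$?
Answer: $-3665 - 60 \sqrt{11} \approx -3864.0$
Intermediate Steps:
$T{\left(h \right)} = \sqrt{h + h \left(3 + h\right)}$
$B{\left(I,Q \right)} = 37 - 12 I$ ($B{\left(I,Q \right)} = 2 - \left(12 I - 35\right) = 2 - \left(-35 + 12 I\right) = 37 - 12 I$)
$b{\left(K \right)} = 4 + \left(5 + \sqrt{K \left(4 + K\right)}\right)^{2}$ ($b{\left(K \right)} = 4 + \left(\sqrt{K \left(4 + K\right)} + 5\right)^{2} = 4 + \left(5 + \sqrt{K \left(4 + K\right)}\right)^{2}$)
$- (\left(3023 + b{\left(18 \right)}\right) + B{\left(-15,46 \right)}) = - (\left(3023 + \left(4 + \left(5 + \sqrt{18 \left(4 + 18\right)}\right)^{2}\right)\right) + \left(37 - -180\right)) = - (\left(3023 + \left(4 + \left(5 + \sqrt{18 \cdot 22}\right)^{2}\right)\right) + \left(37 + 180\right)) = - (\left(3023 + \left(4 + \left(5 + \sqrt{396}\right)^{2}\right)\right) + 217) = - (\left(3023 + \left(4 + \left(5 + 6 \sqrt{11}\right)^{2}\right)\right) + 217) = - (\left(3027 + \left(5 + 6 \sqrt{11}\right)^{2}\right) + 217) = - (3244 + \left(5 + 6 \sqrt{11}\right)^{2}) = -3244 - \left(5 + 6 \sqrt{11}\right)^{2}$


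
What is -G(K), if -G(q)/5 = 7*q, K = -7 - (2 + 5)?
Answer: -490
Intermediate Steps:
K = -14 (K = -7 - 1*7 = -7 - 7 = -14)
G(q) = -35*q
-G(K) = -(-35)*(-14) = -1*490 = -490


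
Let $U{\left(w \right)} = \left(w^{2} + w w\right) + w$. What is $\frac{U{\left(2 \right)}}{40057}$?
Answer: $\frac{10}{40057} \approx 0.00024964$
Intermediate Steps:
$U{\left(w \right)} = w + 2 w^{2}$ ($U{\left(w \right)} = \left(w^{2} + w^{2}\right) + w = 2 w^{2} + w = w + 2 w^{2}$)
$\frac{U{\left(2 \right)}}{40057} = \frac{2 \left(1 + 2 \cdot 2\right)}{40057} = 2 \left(1 + 4\right) \frac{1}{40057} = 2 \cdot 5 \cdot \frac{1}{40057} = 10 \cdot \frac{1}{40057} = \frac{10}{40057}$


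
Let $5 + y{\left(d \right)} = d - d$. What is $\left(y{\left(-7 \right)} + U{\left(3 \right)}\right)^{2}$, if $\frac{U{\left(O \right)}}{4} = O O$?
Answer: $961$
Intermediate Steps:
$y{\left(d \right)} = -5$ ($y{\left(d \right)} = -5 + \left(d - d\right) = -5 + 0 = -5$)
$U{\left(O \right)} = 4 O^{2}$ ($U{\left(O \right)} = 4 O O = 4 O^{2}$)
$\left(y{\left(-7 \right)} + U{\left(3 \right)}\right)^{2} = \left(-5 + 4 \cdot 3^{2}\right)^{2} = \left(-5 + 4 \cdot 9\right)^{2} = \left(-5 + 36\right)^{2} = 31^{2} = 961$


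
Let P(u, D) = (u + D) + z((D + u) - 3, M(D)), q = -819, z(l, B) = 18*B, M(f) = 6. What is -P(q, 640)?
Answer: 71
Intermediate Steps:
P(u, D) = 108 + D + u (P(u, D) = (u + D) + 18*6 = (D + u) + 108 = 108 + D + u)
-P(q, 640) = -(108 + 640 - 819) = -1*(-71) = 71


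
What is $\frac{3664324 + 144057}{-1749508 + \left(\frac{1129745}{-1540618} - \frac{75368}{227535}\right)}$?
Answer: $- \frac{1335007076787876030}{613280809370144039} \approx -2.1768$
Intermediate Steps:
$\frac{3664324 + 144057}{-1749508 + \left(\frac{1129745}{-1540618} - \frac{75368}{227535}\right)} = \frac{3808381}{-1749508 + \left(1129745 \left(- \frac{1}{1540618}\right) - \frac{75368}{227535}\right)} = \frac{3808381}{-1749508 - \frac{373169825999}{350544516630}} = \frac{3808381}{- \frac{613280809370144039}{350544516630}} = 3808381 \left(- \frac{350544516630}{613280809370144039}\right) = - \frac{1335007076787876030}{613280809370144039}$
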